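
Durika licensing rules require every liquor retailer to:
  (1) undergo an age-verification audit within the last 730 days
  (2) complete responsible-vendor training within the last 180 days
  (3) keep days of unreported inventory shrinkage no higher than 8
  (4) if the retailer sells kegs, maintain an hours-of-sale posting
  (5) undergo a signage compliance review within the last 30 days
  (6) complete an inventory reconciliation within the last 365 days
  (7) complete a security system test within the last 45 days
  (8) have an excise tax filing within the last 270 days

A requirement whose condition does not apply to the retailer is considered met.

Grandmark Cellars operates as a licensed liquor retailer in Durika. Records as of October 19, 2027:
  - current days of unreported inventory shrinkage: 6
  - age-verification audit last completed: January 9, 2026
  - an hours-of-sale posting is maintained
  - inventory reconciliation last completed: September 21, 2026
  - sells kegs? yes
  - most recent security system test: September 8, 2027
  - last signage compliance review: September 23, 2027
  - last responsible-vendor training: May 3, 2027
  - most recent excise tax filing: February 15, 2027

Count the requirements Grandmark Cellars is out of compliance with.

1

1. age-verification audit 648 days ago vs limit 730 → met
2. responsible-vendor training 169 days ago vs limit 180 → met
3. days of unreported inventory shrinkage 6 ≤ 8 → met
4. condition 'sells kegs' holds; hours-of-sale posting present → met
5. signage compliance review 26 days ago vs limit 30 → met
6. inventory reconciliation 393 days ago vs limit 365 → not met
7. security system test 41 days ago vs limit 45 → met
8. excise tax filing 246 days ago vs limit 270 → met
Not met: 1 of 8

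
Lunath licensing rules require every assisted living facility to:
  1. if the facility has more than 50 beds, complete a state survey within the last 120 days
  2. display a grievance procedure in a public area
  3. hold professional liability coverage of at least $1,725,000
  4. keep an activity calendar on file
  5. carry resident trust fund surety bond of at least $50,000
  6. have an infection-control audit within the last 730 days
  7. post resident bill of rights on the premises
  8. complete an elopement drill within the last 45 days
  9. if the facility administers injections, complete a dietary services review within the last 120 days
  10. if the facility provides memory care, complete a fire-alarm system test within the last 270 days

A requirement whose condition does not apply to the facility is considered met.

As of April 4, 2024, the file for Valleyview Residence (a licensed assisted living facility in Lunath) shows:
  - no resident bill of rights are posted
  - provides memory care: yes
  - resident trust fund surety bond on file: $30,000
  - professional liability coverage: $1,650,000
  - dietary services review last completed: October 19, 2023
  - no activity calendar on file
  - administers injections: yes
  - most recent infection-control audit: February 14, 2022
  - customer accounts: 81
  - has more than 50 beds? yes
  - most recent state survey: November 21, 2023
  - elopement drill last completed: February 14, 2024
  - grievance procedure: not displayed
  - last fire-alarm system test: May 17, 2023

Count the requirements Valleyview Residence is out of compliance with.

1. condition 'has more than 50 beds' holds; state survey 135 days ago vs limit 120 → not met
2. grievance procedure absent → not met
3. professional liability coverage $1,650,000 < $1,725,000 → not met
4. activity calendar absent → not met
5. resident trust fund surety bond $30,000 < $50,000 → not met
6. infection-control audit 780 days ago vs limit 730 → not met
7. resident bill of rights absent → not met
8. elopement drill 50 days ago vs limit 45 → not met
9. condition 'administers injections' holds; dietary services review 168 days ago vs limit 120 → not met
10. condition 'provides memory care' holds; fire-alarm system test 323 days ago vs limit 270 → not met
Not met: 10 of 10

10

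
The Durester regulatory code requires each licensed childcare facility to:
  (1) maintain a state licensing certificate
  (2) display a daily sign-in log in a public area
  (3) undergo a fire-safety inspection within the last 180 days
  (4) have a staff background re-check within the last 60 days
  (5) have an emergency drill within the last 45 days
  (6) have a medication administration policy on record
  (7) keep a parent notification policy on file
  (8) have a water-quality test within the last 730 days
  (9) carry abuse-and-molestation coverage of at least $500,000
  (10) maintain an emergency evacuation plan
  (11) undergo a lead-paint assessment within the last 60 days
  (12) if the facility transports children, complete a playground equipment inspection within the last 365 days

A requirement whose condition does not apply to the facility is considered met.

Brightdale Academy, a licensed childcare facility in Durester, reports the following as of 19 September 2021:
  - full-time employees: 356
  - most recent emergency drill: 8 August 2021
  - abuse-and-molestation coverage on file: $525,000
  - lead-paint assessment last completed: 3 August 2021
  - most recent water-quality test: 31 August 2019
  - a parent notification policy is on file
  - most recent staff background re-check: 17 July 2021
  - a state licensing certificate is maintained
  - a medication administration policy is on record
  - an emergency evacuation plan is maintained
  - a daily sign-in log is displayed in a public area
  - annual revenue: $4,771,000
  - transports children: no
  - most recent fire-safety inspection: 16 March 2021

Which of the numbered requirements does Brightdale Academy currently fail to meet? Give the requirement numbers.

3, 4, 8

1. state licensing certificate present → met
2. daily sign-in log present → met
3. fire-safety inspection 187 days ago vs limit 180 → not met
4. staff background re-check 64 days ago vs limit 60 → not met
5. emergency drill 42 days ago vs limit 45 → met
6. medication administration policy present → met
7. parent notification policy present → met
8. water-quality test 750 days ago vs limit 730 → not met
9. abuse-and-molestation coverage $525,000 ≥ $500,000 → met
10. emergency evacuation plan present → met
11. lead-paint assessment 47 days ago vs limit 60 → met
12. condition 'transports children' does not hold → requirement n/a → met
Not met: 3, 4, 8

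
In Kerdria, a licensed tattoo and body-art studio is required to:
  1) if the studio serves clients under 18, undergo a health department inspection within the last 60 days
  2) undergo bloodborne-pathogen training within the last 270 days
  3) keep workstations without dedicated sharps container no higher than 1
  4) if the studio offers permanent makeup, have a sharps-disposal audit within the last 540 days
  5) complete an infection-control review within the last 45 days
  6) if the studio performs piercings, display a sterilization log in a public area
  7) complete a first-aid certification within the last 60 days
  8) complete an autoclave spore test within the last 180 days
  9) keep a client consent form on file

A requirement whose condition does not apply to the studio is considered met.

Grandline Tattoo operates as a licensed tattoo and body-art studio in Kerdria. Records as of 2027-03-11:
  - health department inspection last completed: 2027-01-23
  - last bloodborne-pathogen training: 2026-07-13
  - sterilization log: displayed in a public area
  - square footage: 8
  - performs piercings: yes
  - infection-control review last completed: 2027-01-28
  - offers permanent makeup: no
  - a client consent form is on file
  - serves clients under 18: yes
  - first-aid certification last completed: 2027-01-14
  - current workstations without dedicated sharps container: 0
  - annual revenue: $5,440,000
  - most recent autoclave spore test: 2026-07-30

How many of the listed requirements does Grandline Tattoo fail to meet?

1. condition 'serves clients under 18' holds; health department inspection 47 days ago vs limit 60 → met
2. bloodborne-pathogen training 241 days ago vs limit 270 → met
3. workstations without dedicated sharps container 0 ≤ 1 → met
4. condition 'offers permanent makeup' does not hold → requirement n/a → met
5. infection-control review 42 days ago vs limit 45 → met
6. condition 'performs piercings' holds; sterilization log present → met
7. first-aid certification 56 days ago vs limit 60 → met
8. autoclave spore test 224 days ago vs limit 180 → not met
9. client consent form present → met
Not met: 1 of 9

1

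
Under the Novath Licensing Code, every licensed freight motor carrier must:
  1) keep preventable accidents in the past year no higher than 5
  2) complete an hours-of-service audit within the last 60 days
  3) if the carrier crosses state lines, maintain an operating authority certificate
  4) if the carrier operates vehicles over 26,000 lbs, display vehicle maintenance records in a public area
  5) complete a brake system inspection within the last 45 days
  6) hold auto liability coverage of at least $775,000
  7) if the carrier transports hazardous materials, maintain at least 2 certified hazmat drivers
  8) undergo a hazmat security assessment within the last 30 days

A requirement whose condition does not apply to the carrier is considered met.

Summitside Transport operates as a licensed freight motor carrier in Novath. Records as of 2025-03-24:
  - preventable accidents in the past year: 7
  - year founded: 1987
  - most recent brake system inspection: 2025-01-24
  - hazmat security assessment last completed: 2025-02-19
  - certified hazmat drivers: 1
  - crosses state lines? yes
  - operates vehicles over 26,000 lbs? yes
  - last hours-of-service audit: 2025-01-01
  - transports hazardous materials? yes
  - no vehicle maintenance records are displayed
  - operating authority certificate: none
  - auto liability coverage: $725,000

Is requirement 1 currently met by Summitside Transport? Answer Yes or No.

1. preventable accidents in the past year 7 > 5 → not met

No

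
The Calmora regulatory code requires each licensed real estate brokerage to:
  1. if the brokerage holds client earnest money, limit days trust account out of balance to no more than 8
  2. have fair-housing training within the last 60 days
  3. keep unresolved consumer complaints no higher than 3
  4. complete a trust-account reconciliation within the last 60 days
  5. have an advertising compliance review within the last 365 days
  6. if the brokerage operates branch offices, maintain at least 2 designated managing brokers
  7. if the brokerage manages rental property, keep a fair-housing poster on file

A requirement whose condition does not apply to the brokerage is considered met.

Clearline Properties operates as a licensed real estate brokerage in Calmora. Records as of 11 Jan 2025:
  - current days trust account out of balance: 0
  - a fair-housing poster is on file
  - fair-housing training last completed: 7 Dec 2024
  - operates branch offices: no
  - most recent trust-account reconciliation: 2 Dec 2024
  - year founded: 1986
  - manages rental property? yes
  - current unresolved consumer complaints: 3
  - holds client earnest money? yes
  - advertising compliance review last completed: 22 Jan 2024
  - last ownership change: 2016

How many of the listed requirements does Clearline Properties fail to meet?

1. condition 'holds client earnest money' holds; days trust account out of balance 0 ≤ 8 → met
2. fair-housing training 35 days ago vs limit 60 → met
3. unresolved consumer complaints 3 ≤ 3 → met
4. trust-account reconciliation 40 days ago vs limit 60 → met
5. advertising compliance review 355 days ago vs limit 365 → met
6. condition 'operates branch offices' does not hold → requirement n/a → met
7. condition 'manages rental property' holds; fair-housing poster present → met
Not met: 0 of 7

0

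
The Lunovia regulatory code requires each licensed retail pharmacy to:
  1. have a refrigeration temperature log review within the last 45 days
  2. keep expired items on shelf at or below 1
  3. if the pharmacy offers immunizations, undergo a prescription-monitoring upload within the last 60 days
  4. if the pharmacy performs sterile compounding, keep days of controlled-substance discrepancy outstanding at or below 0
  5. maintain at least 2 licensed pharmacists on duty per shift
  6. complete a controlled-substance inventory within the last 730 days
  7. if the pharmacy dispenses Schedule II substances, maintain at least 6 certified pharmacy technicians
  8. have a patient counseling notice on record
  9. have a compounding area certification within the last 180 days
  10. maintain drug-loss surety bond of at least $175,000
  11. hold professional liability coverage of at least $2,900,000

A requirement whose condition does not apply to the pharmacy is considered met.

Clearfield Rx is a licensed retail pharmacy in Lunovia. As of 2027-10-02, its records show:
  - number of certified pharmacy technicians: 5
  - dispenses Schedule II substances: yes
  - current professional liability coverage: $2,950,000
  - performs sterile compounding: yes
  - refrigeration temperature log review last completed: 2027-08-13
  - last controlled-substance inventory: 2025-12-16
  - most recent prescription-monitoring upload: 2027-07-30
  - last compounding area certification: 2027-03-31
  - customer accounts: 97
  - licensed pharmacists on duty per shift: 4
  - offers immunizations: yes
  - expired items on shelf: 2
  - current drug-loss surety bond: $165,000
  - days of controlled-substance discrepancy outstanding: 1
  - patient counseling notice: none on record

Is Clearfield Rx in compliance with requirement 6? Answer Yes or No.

6. controlled-substance inventory 655 days ago vs limit 730 → met

Yes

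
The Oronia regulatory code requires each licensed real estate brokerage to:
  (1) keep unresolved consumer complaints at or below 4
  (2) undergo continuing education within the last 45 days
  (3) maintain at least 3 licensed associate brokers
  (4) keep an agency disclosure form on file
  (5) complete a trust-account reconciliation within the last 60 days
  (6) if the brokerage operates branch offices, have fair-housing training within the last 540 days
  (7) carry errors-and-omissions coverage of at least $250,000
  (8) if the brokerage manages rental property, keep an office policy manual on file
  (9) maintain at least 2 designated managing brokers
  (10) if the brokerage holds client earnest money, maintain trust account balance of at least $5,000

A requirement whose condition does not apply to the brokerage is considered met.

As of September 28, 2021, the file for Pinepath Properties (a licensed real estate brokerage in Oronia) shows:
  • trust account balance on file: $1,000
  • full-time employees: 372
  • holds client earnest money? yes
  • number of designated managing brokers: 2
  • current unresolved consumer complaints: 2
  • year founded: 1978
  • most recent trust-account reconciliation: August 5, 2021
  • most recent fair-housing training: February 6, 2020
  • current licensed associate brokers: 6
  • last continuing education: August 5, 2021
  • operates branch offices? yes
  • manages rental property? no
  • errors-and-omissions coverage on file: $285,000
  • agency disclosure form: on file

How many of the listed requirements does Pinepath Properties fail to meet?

3

1. unresolved consumer complaints 2 ≤ 4 → met
2. continuing education 54 days ago vs limit 45 → not met
3. licensed associate brokers 6 ≥ 3 → met
4. agency disclosure form present → met
5. trust-account reconciliation 54 days ago vs limit 60 → met
6. condition 'operates branch offices' holds; fair-housing training 600 days ago vs limit 540 → not met
7. errors-and-omissions coverage $285,000 ≥ $250,000 → met
8. condition 'manages rental property' does not hold → requirement n/a → met
9. designated managing brokers 2 ≥ 2 → met
10. condition 'holds client earnest money' holds; trust account balance $1,000 < $5,000 → not met
Not met: 3 of 10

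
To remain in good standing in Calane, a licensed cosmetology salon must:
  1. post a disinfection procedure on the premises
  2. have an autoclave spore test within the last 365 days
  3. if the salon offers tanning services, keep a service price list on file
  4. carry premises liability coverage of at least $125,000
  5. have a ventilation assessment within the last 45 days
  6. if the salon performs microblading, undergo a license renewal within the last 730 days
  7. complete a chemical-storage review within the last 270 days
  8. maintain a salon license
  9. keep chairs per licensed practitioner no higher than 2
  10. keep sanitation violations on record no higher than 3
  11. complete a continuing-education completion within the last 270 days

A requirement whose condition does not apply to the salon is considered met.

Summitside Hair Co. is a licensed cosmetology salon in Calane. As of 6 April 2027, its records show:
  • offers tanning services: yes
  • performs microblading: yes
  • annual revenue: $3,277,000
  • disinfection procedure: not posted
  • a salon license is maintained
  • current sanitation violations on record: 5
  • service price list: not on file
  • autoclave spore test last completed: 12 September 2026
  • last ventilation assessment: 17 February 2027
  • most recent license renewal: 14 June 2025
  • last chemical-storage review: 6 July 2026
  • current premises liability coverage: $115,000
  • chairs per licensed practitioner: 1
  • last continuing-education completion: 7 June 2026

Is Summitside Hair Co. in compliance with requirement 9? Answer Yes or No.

Yes

9. chairs per licensed practitioner 1 ≤ 2 → met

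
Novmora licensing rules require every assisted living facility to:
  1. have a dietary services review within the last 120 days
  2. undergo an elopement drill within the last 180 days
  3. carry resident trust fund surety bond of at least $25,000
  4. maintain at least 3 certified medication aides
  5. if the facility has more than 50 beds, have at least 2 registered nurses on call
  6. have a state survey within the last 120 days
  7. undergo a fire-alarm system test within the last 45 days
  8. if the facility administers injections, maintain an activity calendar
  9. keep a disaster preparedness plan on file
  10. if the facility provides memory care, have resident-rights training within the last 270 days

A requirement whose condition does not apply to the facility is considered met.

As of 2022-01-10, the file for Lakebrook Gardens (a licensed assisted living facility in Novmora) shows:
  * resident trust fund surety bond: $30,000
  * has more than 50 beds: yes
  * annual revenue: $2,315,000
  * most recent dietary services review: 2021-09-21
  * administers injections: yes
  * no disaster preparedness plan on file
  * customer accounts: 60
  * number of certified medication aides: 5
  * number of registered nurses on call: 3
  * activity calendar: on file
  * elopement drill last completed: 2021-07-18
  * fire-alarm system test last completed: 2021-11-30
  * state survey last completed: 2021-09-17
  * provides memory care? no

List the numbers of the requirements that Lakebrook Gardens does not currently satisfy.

1. dietary services review 111 days ago vs limit 120 → met
2. elopement drill 176 days ago vs limit 180 → met
3. resident trust fund surety bond $30,000 ≥ $25,000 → met
4. certified medication aides 5 ≥ 3 → met
5. condition 'has more than 50 beds' holds; registered nurses on call 3 ≥ 2 → met
6. state survey 115 days ago vs limit 120 → met
7. fire-alarm system test 41 days ago vs limit 45 → met
8. condition 'administers injections' holds; activity calendar present → met
9. disaster preparedness plan absent → not met
10. condition 'provides memory care' does not hold → requirement n/a → met
Not met: 9

9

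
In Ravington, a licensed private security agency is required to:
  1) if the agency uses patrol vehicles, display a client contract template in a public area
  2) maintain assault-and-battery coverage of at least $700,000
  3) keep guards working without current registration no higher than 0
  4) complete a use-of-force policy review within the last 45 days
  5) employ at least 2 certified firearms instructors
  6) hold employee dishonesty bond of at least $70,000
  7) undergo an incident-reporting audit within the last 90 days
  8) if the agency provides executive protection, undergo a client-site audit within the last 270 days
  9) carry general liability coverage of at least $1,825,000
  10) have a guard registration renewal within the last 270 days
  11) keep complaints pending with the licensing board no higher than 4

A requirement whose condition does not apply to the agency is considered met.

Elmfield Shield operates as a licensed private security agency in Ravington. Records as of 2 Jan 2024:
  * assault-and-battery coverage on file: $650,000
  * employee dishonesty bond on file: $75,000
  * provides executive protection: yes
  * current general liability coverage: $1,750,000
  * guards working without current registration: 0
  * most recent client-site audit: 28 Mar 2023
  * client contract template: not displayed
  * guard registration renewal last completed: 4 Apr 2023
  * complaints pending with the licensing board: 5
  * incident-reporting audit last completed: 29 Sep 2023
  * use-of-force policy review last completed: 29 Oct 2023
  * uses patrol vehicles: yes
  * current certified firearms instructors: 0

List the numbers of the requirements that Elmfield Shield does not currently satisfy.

1. condition 'uses patrol vehicles' holds; client contract template absent → not met
2. assault-and-battery coverage $650,000 < $700,000 → not met
3. guards working without current registration 0 ≤ 0 → met
4. use-of-force policy review 65 days ago vs limit 45 → not met
5. certified firearms instructors 0 < 2 → not met
6. employee dishonesty bond $75,000 ≥ $70,000 → met
7. incident-reporting audit 95 days ago vs limit 90 → not met
8. condition 'provides executive protection' holds; client-site audit 280 days ago vs limit 270 → not met
9. general liability coverage $1,750,000 < $1,825,000 → not met
10. guard registration renewal 273 days ago vs limit 270 → not met
11. complaints pending with the licensing board 5 > 4 → not met
Not met: 1, 2, 4, 5, 7, 8, 9, 10, 11

1, 2, 4, 5, 7, 8, 9, 10, 11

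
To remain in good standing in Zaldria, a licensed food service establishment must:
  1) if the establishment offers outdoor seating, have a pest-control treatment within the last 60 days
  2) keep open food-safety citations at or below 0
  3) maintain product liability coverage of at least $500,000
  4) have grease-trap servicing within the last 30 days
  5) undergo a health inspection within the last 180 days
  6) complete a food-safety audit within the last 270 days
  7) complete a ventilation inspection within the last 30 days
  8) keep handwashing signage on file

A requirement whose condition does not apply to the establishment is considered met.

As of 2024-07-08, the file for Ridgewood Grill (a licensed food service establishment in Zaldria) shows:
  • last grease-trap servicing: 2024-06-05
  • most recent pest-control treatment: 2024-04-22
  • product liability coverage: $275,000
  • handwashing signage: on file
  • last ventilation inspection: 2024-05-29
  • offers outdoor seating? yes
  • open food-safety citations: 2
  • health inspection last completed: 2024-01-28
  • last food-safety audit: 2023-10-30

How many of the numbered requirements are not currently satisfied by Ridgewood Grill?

5

1. condition 'offers outdoor seating' holds; pest-control treatment 77 days ago vs limit 60 → not met
2. open food-safety citations 2 > 0 → not met
3. product liability coverage $275,000 < $500,000 → not met
4. grease-trap servicing 33 days ago vs limit 30 → not met
5. health inspection 162 days ago vs limit 180 → met
6. food-safety audit 252 days ago vs limit 270 → met
7. ventilation inspection 40 days ago vs limit 30 → not met
8. handwashing signage present → met
Not met: 5 of 8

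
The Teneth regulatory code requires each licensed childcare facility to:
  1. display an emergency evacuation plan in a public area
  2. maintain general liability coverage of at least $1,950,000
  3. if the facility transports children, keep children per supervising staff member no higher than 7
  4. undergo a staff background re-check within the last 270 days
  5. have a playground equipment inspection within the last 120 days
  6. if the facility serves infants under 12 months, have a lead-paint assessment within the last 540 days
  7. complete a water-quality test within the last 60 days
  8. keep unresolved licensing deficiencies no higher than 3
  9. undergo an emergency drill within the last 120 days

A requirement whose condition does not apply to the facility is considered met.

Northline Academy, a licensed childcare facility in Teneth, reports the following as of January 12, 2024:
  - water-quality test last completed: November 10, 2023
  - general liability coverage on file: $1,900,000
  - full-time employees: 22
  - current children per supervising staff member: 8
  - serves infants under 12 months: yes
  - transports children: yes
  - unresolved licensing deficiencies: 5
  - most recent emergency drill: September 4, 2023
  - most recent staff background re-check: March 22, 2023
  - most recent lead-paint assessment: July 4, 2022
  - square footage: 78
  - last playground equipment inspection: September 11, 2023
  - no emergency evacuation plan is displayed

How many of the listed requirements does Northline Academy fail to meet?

1. emergency evacuation plan absent → not met
2. general liability coverage $1,900,000 < $1,950,000 → not met
3. condition 'transports children' holds; children per supervising staff member 8 > 7 → not met
4. staff background re-check 296 days ago vs limit 270 → not met
5. playground equipment inspection 123 days ago vs limit 120 → not met
6. condition 'serves infants under 12 months' holds; lead-paint assessment 557 days ago vs limit 540 → not met
7. water-quality test 63 days ago vs limit 60 → not met
8. unresolved licensing deficiencies 5 > 3 → not met
9. emergency drill 130 days ago vs limit 120 → not met
Not met: 9 of 9

9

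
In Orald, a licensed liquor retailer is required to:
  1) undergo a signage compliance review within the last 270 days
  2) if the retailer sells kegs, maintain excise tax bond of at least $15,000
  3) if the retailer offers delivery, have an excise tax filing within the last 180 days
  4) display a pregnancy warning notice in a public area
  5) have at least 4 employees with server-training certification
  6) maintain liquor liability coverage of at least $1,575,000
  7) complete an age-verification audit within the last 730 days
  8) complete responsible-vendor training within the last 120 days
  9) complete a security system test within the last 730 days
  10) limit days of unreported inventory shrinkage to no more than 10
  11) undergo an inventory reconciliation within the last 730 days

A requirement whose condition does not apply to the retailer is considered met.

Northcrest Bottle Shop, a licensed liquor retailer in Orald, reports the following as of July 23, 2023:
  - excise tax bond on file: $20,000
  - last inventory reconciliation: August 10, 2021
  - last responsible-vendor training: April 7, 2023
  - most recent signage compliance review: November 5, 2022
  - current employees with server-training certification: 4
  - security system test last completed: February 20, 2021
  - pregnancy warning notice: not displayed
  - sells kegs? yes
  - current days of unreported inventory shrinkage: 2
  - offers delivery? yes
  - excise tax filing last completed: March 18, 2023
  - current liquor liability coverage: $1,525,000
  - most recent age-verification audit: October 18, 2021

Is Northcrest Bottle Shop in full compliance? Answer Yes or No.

1. signage compliance review 260 days ago vs limit 270 → met
2. condition 'sells kegs' holds; excise tax bond $20,000 ≥ $15,000 → met
3. condition 'offers delivery' holds; excise tax filing 127 days ago vs limit 180 → met
4. pregnancy warning notice absent → not met
5. employees with server-training certification 4 ≥ 4 → met
6. liquor liability coverage $1,525,000 < $1,575,000 → not met
7. age-verification audit 643 days ago vs limit 730 → met
8. responsible-vendor training 107 days ago vs limit 120 → met
9. security system test 883 days ago vs limit 730 → not met
10. days of unreported inventory shrinkage 2 ≤ 10 → met
11. inventory reconciliation 712 days ago vs limit 730 → met
Not met: 4, 6, 9

No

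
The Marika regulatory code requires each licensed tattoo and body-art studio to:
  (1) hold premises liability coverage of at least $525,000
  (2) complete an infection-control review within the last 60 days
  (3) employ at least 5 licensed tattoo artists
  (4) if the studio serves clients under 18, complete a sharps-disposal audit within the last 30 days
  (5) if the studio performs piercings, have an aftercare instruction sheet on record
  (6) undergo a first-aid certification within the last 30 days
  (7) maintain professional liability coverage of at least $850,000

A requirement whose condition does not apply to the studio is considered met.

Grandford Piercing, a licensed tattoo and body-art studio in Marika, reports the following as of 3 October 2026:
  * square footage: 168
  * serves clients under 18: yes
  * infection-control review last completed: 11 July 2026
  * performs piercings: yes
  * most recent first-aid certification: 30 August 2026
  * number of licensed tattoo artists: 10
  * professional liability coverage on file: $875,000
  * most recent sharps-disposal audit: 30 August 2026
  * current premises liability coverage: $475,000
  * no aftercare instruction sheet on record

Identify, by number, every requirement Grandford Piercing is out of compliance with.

1, 2, 4, 5, 6

1. premises liability coverage $475,000 < $525,000 → not met
2. infection-control review 84 days ago vs limit 60 → not met
3. licensed tattoo artists 10 ≥ 5 → met
4. condition 'serves clients under 18' holds; sharps-disposal audit 34 days ago vs limit 30 → not met
5. condition 'performs piercings' holds; aftercare instruction sheet absent → not met
6. first-aid certification 34 days ago vs limit 30 → not met
7. professional liability coverage $875,000 ≥ $850,000 → met
Not met: 1, 2, 4, 5, 6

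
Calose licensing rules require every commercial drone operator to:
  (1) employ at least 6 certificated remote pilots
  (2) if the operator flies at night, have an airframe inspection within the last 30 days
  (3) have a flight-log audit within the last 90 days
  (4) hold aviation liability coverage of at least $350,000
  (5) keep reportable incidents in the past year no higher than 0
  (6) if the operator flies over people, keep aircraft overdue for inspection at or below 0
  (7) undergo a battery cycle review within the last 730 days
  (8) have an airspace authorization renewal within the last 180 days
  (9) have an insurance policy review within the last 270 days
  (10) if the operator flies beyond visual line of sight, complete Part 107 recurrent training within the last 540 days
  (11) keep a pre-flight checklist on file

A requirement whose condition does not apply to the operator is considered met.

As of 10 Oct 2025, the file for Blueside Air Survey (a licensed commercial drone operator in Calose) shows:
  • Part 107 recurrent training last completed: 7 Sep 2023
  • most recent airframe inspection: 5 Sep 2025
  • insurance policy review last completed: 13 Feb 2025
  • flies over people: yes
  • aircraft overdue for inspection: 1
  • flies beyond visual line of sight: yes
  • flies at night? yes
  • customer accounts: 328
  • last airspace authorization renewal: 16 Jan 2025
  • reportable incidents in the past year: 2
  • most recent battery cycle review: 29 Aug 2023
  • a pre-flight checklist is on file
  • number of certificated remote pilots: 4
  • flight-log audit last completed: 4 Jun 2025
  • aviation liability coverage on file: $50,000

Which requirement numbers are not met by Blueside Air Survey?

1, 2, 3, 4, 5, 6, 7, 8, 10

1. certificated remote pilots 4 < 6 → not met
2. condition 'flies at night' holds; airframe inspection 35 days ago vs limit 30 → not met
3. flight-log audit 128 days ago vs limit 90 → not met
4. aviation liability coverage $50,000 < $350,000 → not met
5. reportable incidents in the past year 2 > 0 → not met
6. condition 'flies over people' holds; aircraft overdue for inspection 1 > 0 → not met
7. battery cycle review 773 days ago vs limit 730 → not met
8. airspace authorization renewal 267 days ago vs limit 180 → not met
9. insurance policy review 239 days ago vs limit 270 → met
10. condition 'flies beyond visual line of sight' holds; Part 107 recurrent training 764 days ago vs limit 540 → not met
11. pre-flight checklist present → met
Not met: 1, 2, 3, 4, 5, 6, 7, 8, 10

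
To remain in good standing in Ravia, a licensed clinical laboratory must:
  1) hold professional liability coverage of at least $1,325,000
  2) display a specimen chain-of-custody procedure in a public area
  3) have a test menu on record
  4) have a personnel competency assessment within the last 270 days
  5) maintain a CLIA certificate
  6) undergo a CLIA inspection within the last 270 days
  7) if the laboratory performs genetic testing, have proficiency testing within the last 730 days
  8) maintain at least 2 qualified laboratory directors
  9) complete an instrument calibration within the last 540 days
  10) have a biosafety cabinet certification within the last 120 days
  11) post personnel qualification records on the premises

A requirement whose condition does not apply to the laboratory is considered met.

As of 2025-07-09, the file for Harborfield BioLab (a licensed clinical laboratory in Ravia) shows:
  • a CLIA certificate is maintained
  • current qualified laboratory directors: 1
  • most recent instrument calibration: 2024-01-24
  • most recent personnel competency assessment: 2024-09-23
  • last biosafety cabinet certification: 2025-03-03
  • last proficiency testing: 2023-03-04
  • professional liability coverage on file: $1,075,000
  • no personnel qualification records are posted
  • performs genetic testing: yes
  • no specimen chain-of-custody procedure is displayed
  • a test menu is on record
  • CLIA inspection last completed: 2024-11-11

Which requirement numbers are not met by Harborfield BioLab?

1. professional liability coverage $1,075,000 < $1,325,000 → not met
2. specimen chain-of-custody procedure absent → not met
3. test menu present → met
4. personnel competency assessment 289 days ago vs limit 270 → not met
5. CLIA certificate present → met
6. CLIA inspection 240 days ago vs limit 270 → met
7. condition 'performs genetic testing' holds; proficiency testing 858 days ago vs limit 730 → not met
8. qualified laboratory directors 1 < 2 → not met
9. instrument calibration 532 days ago vs limit 540 → met
10. biosafety cabinet certification 128 days ago vs limit 120 → not met
11. personnel qualification records absent → not met
Not met: 1, 2, 4, 7, 8, 10, 11

1, 2, 4, 7, 8, 10, 11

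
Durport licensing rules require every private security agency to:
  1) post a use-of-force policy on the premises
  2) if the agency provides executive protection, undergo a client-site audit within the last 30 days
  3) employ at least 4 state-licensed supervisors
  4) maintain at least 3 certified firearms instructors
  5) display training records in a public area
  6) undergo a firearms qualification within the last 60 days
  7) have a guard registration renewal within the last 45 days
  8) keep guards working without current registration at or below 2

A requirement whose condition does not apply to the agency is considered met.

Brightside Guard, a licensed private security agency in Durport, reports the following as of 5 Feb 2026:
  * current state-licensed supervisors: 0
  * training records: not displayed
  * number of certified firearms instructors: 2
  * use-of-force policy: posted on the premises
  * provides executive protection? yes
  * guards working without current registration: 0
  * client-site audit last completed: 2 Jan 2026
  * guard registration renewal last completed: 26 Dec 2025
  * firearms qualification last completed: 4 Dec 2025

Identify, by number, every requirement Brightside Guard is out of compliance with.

2, 3, 4, 5, 6

1. use-of-force policy present → met
2. condition 'provides executive protection' holds; client-site audit 34 days ago vs limit 30 → not met
3. state-licensed supervisors 0 < 4 → not met
4. certified firearms instructors 2 < 3 → not met
5. training records absent → not met
6. firearms qualification 63 days ago vs limit 60 → not met
7. guard registration renewal 41 days ago vs limit 45 → met
8. guards working without current registration 0 ≤ 2 → met
Not met: 2, 3, 4, 5, 6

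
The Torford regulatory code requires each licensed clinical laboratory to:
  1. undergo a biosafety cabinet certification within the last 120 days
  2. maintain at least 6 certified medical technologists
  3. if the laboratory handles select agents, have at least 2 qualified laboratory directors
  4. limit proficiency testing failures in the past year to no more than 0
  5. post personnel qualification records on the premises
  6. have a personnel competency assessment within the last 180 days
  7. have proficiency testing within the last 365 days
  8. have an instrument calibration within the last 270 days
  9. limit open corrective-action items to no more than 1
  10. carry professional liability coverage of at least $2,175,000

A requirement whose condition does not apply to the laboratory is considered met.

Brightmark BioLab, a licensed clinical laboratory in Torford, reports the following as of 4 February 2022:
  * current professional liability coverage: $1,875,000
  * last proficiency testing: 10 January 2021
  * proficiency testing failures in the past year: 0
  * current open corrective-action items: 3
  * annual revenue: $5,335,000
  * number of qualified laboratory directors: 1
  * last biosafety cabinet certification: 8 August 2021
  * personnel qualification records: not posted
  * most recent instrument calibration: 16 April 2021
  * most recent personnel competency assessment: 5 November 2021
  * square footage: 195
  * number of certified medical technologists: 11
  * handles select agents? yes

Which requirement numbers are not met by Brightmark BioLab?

1, 3, 5, 7, 8, 9, 10

1. biosafety cabinet certification 180 days ago vs limit 120 → not met
2. certified medical technologists 11 ≥ 6 → met
3. condition 'handles select agents' holds; qualified laboratory directors 1 < 2 → not met
4. proficiency testing failures in the past year 0 ≤ 0 → met
5. personnel qualification records absent → not met
6. personnel competency assessment 91 days ago vs limit 180 → met
7. proficiency testing 390 days ago vs limit 365 → not met
8. instrument calibration 294 days ago vs limit 270 → not met
9. open corrective-action items 3 > 1 → not met
10. professional liability coverage $1,875,000 < $2,175,000 → not met
Not met: 1, 3, 5, 7, 8, 9, 10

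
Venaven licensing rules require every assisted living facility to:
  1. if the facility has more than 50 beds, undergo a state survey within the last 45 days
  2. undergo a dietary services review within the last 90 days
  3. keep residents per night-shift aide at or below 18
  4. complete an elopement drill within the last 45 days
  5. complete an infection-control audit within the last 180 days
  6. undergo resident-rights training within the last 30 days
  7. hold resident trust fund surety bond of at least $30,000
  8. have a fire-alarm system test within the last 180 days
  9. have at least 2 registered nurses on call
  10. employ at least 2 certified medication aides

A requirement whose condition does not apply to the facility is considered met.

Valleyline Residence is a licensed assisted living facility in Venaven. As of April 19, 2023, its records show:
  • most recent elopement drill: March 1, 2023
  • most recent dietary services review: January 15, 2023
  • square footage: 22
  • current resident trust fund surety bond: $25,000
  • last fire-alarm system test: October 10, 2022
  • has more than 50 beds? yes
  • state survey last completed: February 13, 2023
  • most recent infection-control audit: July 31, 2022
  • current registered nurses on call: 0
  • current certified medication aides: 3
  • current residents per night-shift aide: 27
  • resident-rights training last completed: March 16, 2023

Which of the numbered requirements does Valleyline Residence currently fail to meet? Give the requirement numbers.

1, 2, 3, 4, 5, 6, 7, 8, 9

1. condition 'has more than 50 beds' holds; state survey 65 days ago vs limit 45 → not met
2. dietary services review 94 days ago vs limit 90 → not met
3. residents per night-shift aide 27 > 18 → not met
4. elopement drill 49 days ago vs limit 45 → not met
5. infection-control audit 262 days ago vs limit 180 → not met
6. resident-rights training 34 days ago vs limit 30 → not met
7. resident trust fund surety bond $25,000 < $30,000 → not met
8. fire-alarm system test 191 days ago vs limit 180 → not met
9. registered nurses on call 0 < 2 → not met
10. certified medication aides 3 ≥ 2 → met
Not met: 1, 2, 3, 4, 5, 6, 7, 8, 9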